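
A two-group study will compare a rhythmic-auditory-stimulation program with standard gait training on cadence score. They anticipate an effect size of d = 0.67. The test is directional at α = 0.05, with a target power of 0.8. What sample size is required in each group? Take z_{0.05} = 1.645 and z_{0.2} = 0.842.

For two independent groups with equal n: n = 2·((z_{α} + z_β) / d)².
z_{α} + z_β = 1.645 + 0.842 = 2.487.
n = 2 × (2.487 / 0.67)² = 2 × 3.712² = 2 × 13.78 = 27.6.
Round up to the next whole participant.

n = 28 per group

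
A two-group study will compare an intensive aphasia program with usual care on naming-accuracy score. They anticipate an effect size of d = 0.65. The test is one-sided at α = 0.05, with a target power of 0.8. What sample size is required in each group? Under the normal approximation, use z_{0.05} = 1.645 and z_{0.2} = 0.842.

For two independent groups with equal n: n = 2·((z_{α} + z_β) / d)².
z_{α} + z_β = 1.645 + 0.842 = 2.487.
n = 2 × (2.487 / 0.65)² = 2 × 3.826² = 2 × 14.64 = 29.3.
Round up to the next whole participant.

n = 30 per group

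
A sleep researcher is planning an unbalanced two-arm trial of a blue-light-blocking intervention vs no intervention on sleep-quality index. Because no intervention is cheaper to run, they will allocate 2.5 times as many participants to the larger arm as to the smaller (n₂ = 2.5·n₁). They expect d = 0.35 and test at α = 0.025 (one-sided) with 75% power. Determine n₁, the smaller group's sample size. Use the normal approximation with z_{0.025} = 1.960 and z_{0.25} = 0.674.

With allocation ratio k = n₂/n₁ = 2.5, Var(x̄₁−x̄₂) = σ²(1/n₁ + 1/(k·n₁)) = σ²·(k+1)/(k·n₁).
So n₁ = (1 + 1/k)·((z_{α} + z_β)/d)² = 1.400 × (2.634/0.35)².
n₁ = 1.400 × 56.64 = 79.3.
Round up: n₁ = 80, giving n₂ = 2.5 × 80 = 200.

n₁ = 80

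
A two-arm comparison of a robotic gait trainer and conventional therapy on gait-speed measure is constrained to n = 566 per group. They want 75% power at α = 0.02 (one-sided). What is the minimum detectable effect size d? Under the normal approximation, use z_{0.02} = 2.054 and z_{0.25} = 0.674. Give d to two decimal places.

For two independent groups of n = 566 each: d_min = (z_{α} + z_β)·√(2/n).
z-sum = 2.054 + 0.674 = 2.728.
d_min = 2.728 × √(2/566) = 2.728 × 0.0594 = 0.162.

d_min ≈ 0.16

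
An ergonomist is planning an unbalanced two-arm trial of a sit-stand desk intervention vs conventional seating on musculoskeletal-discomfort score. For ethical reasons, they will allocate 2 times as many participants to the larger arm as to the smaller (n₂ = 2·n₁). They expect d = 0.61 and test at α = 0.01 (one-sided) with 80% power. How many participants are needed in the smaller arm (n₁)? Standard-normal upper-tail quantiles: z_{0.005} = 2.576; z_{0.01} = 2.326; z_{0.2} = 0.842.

n₁ = 41

With allocation ratio k = n₂/n₁ = 2, Var(x̄₁−x̄₂) = σ²(1/n₁ + 1/(k·n₁)) = σ²·(k+1)/(k·n₁).
So n₁ = (1 + 1/k)·((z_{α} + z_β)/d)² = 1.500 × (3.168/0.61)².
n₁ = 1.500 × 26.97 = 40.5.
Round up: n₁ = 41, giving n₂ = 2 × 41 = 82.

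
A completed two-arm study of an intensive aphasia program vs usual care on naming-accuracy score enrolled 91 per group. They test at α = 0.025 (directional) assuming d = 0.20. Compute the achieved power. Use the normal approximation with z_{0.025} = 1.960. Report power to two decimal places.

For two equal groups, power = Φ(d·√(n/2) − z_{α}).
d·√(n/2) = 0.20 × √(91/2) = 0.20 × 6.745 = 1.349.
z_β = 1.349 − 1.960 = -0.611.
Power = Φ(-0.611) = 0.271.

power ≈ 0.27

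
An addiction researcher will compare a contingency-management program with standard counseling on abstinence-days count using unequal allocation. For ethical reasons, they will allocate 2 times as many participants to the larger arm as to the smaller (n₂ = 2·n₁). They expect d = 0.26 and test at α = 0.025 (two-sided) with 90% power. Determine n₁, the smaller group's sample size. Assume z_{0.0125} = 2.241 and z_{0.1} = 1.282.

With allocation ratio k = n₂/n₁ = 2, Var(x̄₁−x̄₂) = σ²(1/n₁ + 1/(k·n₁)) = σ²·(k+1)/(k·n₁).
So n₁ = (1 + 1/k)·((z_{α/2} + z_β)/d)² = 1.500 × (3.523/0.26)².
n₁ = 1.500 × 183.60 = 275.4.
Round up: n₁ = 276, giving n₂ = 2 × 276 = 552.

n₁ = 276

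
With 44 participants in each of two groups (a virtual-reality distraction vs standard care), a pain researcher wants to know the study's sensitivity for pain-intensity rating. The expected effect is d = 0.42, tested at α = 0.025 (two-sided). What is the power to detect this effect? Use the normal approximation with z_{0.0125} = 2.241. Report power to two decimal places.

For two equal groups, power = Φ(d·√(n/2) − z_{α/2}).
d·√(n/2) = 0.42 × √(44/2) = 0.42 × 4.690 = 1.970.
z_β = 1.970 − 2.241 = -0.271.
Power = Φ(-0.271) = 0.393.

power ≈ 0.39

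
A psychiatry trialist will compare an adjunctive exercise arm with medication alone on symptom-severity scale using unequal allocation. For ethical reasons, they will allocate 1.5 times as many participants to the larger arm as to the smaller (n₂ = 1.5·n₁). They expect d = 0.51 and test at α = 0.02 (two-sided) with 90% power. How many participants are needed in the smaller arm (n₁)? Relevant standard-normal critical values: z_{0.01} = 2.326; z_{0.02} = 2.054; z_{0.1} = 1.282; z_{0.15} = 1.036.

With allocation ratio k = n₂/n₁ = 1.5, Var(x̄₁−x̄₂) = σ²(1/n₁ + 1/(k·n₁)) = σ²·(k+1)/(k·n₁).
So n₁ = (1 + 1/k)·((z_{α/2} + z_β)/d)² = 1.667 × (3.608/0.51)².
n₁ = 1.667 × 50.05 = 83.4.
Round up: n₁ = 84, giving n₂ = 1.5 × 84 = 126.

n₁ = 84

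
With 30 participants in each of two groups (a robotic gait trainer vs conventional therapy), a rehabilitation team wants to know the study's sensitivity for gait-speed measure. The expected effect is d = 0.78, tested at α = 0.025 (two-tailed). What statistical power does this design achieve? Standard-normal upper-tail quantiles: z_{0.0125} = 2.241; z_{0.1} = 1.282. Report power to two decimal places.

For two equal groups, power = Φ(d·√(n/2) − z_{α/2}).
d·√(n/2) = 0.78 × √(30/2) = 0.78 × 3.873 = 3.021.
z_β = 3.021 − 2.241 = 0.780.
Power = Φ(0.780) = 0.782.

power ≈ 0.78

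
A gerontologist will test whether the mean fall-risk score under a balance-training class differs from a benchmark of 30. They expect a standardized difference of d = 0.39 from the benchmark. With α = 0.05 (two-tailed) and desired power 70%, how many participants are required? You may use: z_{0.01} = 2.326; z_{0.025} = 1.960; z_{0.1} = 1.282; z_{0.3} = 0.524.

For a one-sample test: n = ((z_{α/2} + z_β) / d)².
z_{α/2} + z_β = 1.960 + 0.524 = 2.484.
n = (2.484 / 0.39)² = 6.369² = 40.57.
Round up.

n = 41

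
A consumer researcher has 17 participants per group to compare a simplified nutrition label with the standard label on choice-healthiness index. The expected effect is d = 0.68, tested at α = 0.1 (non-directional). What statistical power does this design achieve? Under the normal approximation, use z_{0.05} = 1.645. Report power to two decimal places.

power ≈ 0.63

For two equal groups, power = Φ(d·√(n/2) − z_{α/2}).
d·√(n/2) = 0.68 × √(17/2) = 0.68 × 2.915 = 1.983.
z_β = 1.983 − 1.645 = 0.338.
Power = Φ(0.338) = 0.632.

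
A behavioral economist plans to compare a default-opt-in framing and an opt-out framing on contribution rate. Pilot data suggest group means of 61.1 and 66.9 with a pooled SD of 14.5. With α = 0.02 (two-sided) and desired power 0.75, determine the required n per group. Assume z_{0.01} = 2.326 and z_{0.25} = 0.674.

n = 113 per group

Cohen's d = |M₁ − M₂| / SD_pooled = |61.1 − 66.9| / 14.5 = 5.8 / 14.5 = 0.400.
For two independent groups with equal n: n = 2·((z_{α/2} + z_β) / d)².
z_{α/2} + z_β = 2.326 + 0.674 = 3.000.
n = 2 × (3.000 / 0.400)² = 2 × 7.500² = 2 × 56.25 = 112.5.
Round up to the next whole participant.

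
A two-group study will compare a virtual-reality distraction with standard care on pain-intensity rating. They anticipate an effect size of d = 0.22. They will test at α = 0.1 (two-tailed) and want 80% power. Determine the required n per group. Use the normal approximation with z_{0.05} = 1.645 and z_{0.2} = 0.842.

n = 256 per group

For two independent groups with equal n: n = 2·((z_{α/2} + z_β) / d)².
z_{α/2} + z_β = 1.645 + 0.842 = 2.487.
n = 2 × (2.487 / 0.22)² = 2 × 11.305² = 2 × 127.79 = 255.6.
Round up to the next whole participant.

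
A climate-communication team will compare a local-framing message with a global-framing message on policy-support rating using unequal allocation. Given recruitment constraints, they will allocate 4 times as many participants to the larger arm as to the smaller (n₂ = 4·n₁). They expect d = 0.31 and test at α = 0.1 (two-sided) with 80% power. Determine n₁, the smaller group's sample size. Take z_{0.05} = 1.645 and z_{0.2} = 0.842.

With allocation ratio k = n₂/n₁ = 4, Var(x̄₁−x̄₂) = σ²(1/n₁ + 1/(k·n₁)) = σ²·(k+1)/(k·n₁).
So n₁ = (1 + 1/k)·((z_{α/2} + z_β)/d)² = 1.250 × (2.487/0.31)².
n₁ = 1.250 × 64.36 = 80.5.
Round up: n₁ = 81, giving n₂ = 4 × 81 = 324.

n₁ = 81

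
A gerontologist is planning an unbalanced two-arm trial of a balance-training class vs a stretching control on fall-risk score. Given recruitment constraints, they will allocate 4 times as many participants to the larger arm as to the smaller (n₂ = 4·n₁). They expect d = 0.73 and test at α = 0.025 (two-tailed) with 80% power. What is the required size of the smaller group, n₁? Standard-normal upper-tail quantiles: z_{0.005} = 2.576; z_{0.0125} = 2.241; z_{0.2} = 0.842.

n₁ = 23

With allocation ratio k = n₂/n₁ = 4, Var(x̄₁−x̄₂) = σ²(1/n₁ + 1/(k·n₁)) = σ²·(k+1)/(k·n₁).
So n₁ = (1 + 1/k)·((z_{α/2} + z_β)/d)² = 1.250 × (3.083/0.73)².
n₁ = 1.250 × 17.84 = 22.3.
Round up: n₁ = 23, giving n₂ = 4 × 23 = 92.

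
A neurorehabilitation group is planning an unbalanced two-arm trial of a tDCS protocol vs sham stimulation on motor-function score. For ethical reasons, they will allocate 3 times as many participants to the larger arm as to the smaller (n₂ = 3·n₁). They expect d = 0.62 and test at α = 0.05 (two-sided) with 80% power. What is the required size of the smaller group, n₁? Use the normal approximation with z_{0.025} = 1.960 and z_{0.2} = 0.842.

With allocation ratio k = n₂/n₁ = 3, Var(x̄₁−x̄₂) = σ²(1/n₁ + 1/(k·n₁)) = σ²·(k+1)/(k·n₁).
So n₁ = (1 + 1/k)·((z_{α/2} + z_β)/d)² = 1.333 × (2.802/0.62)².
n₁ = 1.333 × 20.42 = 27.2.
Round up: n₁ = 28, giving n₂ = 3 × 28 = 84.

n₁ = 28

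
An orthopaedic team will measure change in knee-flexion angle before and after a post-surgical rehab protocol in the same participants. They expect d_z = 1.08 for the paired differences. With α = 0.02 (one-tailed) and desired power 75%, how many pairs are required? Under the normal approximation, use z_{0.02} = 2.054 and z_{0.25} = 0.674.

n = 7 pairs

For a paired (one-sample on differences) test: n = ((z_{α} + z_β) / d)².
z_{α} + z_β = 2.054 + 0.674 = 2.728.
n = (2.728 / 1.08)² = 2.526² = 6.38.
Round up.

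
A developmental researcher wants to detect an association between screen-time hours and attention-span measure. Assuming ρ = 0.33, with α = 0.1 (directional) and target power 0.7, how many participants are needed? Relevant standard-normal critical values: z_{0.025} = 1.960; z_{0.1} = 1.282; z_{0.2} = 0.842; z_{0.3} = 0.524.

Fisher's z: C = ½·ln((1+r)/(1−r)) = ½·ln(1.9851) = 0.3428.
n = ((z_{α} + z_β)/C)² + 3.
(1.282 + 0.524) / 0.3428 = 1.806 / 0.3428 = 5.268.
n = 5.268² + 3 = 27.76 + 3 = 30.8.
Round up.

n = 31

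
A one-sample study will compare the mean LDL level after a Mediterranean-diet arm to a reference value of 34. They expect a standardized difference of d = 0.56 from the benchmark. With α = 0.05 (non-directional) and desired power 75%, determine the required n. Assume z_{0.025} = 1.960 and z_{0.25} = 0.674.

For a one-sample test: n = ((z_{α/2} + z_β) / d)².
z_{α/2} + z_β = 1.960 + 0.674 = 2.634.
n = (2.634 / 0.56)² = 4.704² = 22.12.
Round up.

n = 23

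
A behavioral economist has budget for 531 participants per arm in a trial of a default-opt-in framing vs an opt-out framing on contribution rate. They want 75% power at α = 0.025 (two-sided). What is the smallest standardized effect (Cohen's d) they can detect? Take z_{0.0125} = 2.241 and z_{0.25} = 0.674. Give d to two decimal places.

For two independent groups of n = 531 each: d_min = (z_{α/2} + z_β)·√(2/n).
z-sum = 2.241 + 0.674 = 2.915.
d_min = 2.915 × √(2/531) = 2.915 × 0.0614 = 0.179.

d_min ≈ 0.18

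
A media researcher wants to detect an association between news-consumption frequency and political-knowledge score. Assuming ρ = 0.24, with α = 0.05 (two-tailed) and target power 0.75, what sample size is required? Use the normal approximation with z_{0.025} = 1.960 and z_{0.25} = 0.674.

Fisher's z: C = ½·ln((1+r)/(1−r)) = ½·ln(1.6316) = 0.2448.
n = ((z_{α/2} + z_β)/C)² + 3.
(1.960 + 0.674) / 0.2448 = 2.634 / 0.2448 = 10.760.
n = 10.760² + 3 = 115.77 + 3 = 118.8.
Round up.

n = 119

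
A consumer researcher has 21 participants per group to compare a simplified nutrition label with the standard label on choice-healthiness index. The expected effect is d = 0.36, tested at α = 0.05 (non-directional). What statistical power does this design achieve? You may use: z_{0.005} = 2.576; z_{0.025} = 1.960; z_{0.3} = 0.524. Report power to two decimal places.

For two equal groups, power = Φ(d·√(n/2) − z_{α/2}).
d·√(n/2) = 0.36 × √(21/2) = 0.36 × 3.240 = 1.167.
z_β = 1.167 − 1.960 = -0.793.
Power = Φ(-0.793) = 0.214.

power ≈ 0.21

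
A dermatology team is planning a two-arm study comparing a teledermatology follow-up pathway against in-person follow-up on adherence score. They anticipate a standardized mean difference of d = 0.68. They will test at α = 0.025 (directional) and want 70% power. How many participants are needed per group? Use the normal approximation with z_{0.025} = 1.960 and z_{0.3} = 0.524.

For two independent groups with equal n: n = 2·((z_{α} + z_β) / d)².
z_{α} + z_β = 1.960 + 0.524 = 2.484.
n = 2 × (2.484 / 0.68)² = 2 × 3.653² = 2 × 13.34 = 26.7.
Round up to the next whole participant.

n = 27 per group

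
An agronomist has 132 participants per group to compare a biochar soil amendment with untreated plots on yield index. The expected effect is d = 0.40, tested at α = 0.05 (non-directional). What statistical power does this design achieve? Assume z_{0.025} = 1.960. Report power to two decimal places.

power ≈ 0.90

For two equal groups, power = Φ(d·√(n/2) − z_{α/2}).
d·√(n/2) = 0.40 × √(132/2) = 0.40 × 8.124 = 3.250.
z_β = 3.250 − 1.960 = 1.290.
Power = Φ(1.290) = 0.901.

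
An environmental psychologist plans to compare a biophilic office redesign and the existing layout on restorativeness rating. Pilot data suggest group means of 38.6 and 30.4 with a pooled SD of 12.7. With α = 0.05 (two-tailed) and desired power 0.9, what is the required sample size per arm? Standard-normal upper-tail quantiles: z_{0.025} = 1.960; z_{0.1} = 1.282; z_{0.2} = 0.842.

Cohen's d = |M₁ − M₂| / SD_pooled = |38.6 − 30.4| / 12.7 = 8.2 / 12.7 = 0.646.
For two independent groups with equal n: n = 2·((z_{α/2} + z_β) / d)².
z_{α/2} + z_β = 1.960 + 1.282 = 3.242.
n = 2 × (3.242 / 0.646)² = 2 × 5.019² = 2 × 25.19 = 50.4.
Round up to the next whole participant.

n = 51 per group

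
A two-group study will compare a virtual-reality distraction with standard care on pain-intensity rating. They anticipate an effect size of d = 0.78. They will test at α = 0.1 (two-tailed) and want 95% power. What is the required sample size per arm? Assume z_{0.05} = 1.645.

For two independent groups with equal n: n = 2·((z_{α/2} + z_β) / d)².
z_{α/2} + z_β = 1.645 + 1.645 = 3.290.
n = 2 × (3.290 / 0.78)² = 2 × 4.218² = 2 × 17.79 = 35.6.
Round up to the next whole participant.

n = 36 per group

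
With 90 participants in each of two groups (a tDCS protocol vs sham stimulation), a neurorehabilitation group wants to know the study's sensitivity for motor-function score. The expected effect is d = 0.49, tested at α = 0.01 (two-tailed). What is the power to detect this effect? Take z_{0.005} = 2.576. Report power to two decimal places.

For two equal groups, power = Φ(d·√(n/2) − z_{α/2}).
d·√(n/2) = 0.49 × √(90/2) = 0.49 × 6.708 = 3.287.
z_β = 3.287 − 2.576 = 0.711.
Power = Φ(0.711) = 0.761.

power ≈ 0.76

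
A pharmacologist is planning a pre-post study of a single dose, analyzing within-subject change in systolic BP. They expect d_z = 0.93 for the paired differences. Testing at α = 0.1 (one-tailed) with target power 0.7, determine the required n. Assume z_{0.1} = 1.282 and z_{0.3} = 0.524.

n = 4 pairs

For a paired (one-sample on differences) test: n = ((z_{α} + z_β) / d)².
z_{α} + z_β = 1.282 + 0.524 = 1.806.
n = (1.806 / 0.93)² = 1.942² = 3.77.
Round up.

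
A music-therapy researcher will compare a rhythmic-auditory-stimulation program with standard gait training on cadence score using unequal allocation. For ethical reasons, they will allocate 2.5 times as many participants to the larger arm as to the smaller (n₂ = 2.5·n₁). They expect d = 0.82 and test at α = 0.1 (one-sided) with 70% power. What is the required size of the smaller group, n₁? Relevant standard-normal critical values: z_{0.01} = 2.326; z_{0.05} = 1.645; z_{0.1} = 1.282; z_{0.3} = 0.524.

n₁ = 7

With allocation ratio k = n₂/n₁ = 2.5, Var(x̄₁−x̄₂) = σ²(1/n₁ + 1/(k·n₁)) = σ²·(k+1)/(k·n₁).
So n₁ = (1 + 1/k)·((z_{α} + z_β)/d)² = 1.400 × (1.806/0.82)².
n₁ = 1.400 × 4.85 = 6.8.
Round up: n₁ = 7, giving n₂ = ⌈2.5 × 7⌉ = ⌈17.5⌉ = 18.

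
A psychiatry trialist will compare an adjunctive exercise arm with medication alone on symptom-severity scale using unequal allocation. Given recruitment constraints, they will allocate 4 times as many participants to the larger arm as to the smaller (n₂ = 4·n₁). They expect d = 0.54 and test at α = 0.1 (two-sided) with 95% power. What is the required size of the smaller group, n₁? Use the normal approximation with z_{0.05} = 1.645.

With allocation ratio k = n₂/n₁ = 4, Var(x̄₁−x̄₂) = σ²(1/n₁ + 1/(k·n₁)) = σ²·(k+1)/(k·n₁).
So n₁ = (1 + 1/k)·((z_{α/2} + z_β)/d)² = 1.250 × (3.290/0.54)².
n₁ = 1.250 × 37.12 = 46.4.
Round up: n₁ = 47, giving n₂ = 4 × 47 = 188.

n₁ = 47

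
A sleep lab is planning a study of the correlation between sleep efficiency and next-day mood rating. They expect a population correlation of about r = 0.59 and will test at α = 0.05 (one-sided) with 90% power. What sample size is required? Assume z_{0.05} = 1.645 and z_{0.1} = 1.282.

n = 22

Fisher's z: C = ½·ln((1+r)/(1−r)) = ½·ln(3.8780) = 0.6777.
n = ((z_{α} + z_β)/C)² + 3.
(1.645 + 1.282) / 0.6777 = 2.927 / 0.6777 = 4.319.
n = 4.319² + 3 = 18.65 + 3 = 21.7.
Round up.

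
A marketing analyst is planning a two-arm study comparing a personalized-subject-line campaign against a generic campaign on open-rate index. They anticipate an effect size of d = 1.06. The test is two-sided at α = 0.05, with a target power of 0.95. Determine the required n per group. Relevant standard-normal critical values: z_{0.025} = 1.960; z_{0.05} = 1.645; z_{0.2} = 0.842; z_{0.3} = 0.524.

n = 24 per group

For two independent groups with equal n: n = 2·((z_{α/2} + z_β) / d)².
z_{α/2} + z_β = 1.960 + 1.645 = 3.605.
n = 2 × (3.605 / 1.06)² = 2 × 3.401² = 2 × 11.57 = 23.1.
Round up to the next whole participant.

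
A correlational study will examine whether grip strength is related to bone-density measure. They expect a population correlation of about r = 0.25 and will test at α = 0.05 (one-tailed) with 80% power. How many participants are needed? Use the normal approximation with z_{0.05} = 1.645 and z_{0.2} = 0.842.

n = 98

Fisher's z: C = ½·ln((1+r)/(1−r)) = ½·ln(1.6667) = 0.2554.
n = ((z_{α} + z_β)/C)² + 3.
(1.645 + 0.842) / 0.2554 = 2.487 / 0.2554 = 9.738.
n = 9.738² + 3 = 94.82 + 3 = 97.8.
Round up.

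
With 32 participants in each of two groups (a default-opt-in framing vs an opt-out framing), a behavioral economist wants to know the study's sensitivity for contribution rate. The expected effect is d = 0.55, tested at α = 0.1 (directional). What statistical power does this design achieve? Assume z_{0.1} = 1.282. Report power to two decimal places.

For two equal groups, power = Φ(d·√(n/2) − z_{α}).
d·√(n/2) = 0.55 × √(32/2) = 0.55 × 4.000 = 2.200.
z_β = 2.200 − 1.282 = 0.918.
Power = Φ(0.918) = 0.821.

power ≈ 0.82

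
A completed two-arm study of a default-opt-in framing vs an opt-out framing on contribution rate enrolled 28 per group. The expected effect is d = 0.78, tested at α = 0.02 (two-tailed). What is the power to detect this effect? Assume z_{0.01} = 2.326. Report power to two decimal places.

power ≈ 0.72

For two equal groups, power = Φ(d·√(n/2) − z_{α/2}).
d·√(n/2) = 0.78 × √(28/2) = 0.78 × 3.742 = 2.918.
z_β = 2.918 − 2.326 = 0.592.
Power = Φ(0.592) = 0.723.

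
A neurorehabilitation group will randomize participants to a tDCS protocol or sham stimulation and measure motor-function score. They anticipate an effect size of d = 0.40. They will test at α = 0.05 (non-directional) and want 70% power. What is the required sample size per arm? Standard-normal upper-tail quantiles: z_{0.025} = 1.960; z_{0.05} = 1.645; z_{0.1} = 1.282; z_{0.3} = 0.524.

For two independent groups with equal n: n = 2·((z_{α/2} + z_β) / d)².
z_{α/2} + z_β = 1.960 + 0.524 = 2.484.
n = 2 × (2.484 / 0.40)² = 2 × 6.210² = 2 × 38.56 = 77.1.
Round up to the next whole participant.

n = 78 per group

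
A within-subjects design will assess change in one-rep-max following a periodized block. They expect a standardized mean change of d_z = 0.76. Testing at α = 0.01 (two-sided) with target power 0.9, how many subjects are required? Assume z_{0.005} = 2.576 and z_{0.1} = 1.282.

For a paired (one-sample on differences) test: n = ((z_{α/2} + z_β) / d)².
z_{α/2} + z_β = 2.576 + 1.282 = 3.858.
n = (3.858 / 0.76)² = 5.076² = 25.77.
Round up.

n = 26 pairs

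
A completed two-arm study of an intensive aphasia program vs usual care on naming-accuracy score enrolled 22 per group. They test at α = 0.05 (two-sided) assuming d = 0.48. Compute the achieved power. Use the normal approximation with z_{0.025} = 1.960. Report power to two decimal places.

power ≈ 0.36

For two equal groups, power = Φ(d·√(n/2) − z_{α/2}).
d·√(n/2) = 0.48 × √(22/2) = 0.48 × 3.317 = 1.592.
z_β = 1.592 − 1.960 = -0.368.
Power = Φ(-0.368) = 0.356.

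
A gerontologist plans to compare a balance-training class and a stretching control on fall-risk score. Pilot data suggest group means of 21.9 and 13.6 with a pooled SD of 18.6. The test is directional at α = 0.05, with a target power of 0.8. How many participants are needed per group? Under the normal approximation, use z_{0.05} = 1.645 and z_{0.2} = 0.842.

n = 63 per group

Cohen's d = |M₁ − M₂| / SD_pooled = |21.9 − 13.6| / 18.6 = 8.3 / 18.6 = 0.446.
For two independent groups with equal n: n = 2·((z_{α} + z_β) / d)².
z_{α} + z_β = 1.645 + 0.842 = 2.487.
n = 2 × (2.487 / 0.446)² = 2 × 5.576² = 2 × 31.09 = 62.2.
Round up to the next whole participant.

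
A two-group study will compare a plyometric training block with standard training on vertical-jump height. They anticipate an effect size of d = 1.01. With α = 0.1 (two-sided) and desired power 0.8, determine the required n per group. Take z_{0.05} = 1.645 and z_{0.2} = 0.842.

For two independent groups with equal n: n = 2·((z_{α/2} + z_β) / d)².
z_{α/2} + z_β = 1.645 + 0.842 = 2.487.
n = 2 × (2.487 / 1.01)² = 2 × 2.462² = 2 × 6.06 = 12.1.
Round up to the next whole participant.

n = 13 per group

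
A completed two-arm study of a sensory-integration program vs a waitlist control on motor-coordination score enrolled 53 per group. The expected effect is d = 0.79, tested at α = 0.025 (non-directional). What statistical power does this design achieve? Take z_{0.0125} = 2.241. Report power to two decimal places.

For two equal groups, power = Φ(d·√(n/2) − z_{α/2}).
d·√(n/2) = 0.79 × √(53/2) = 0.79 × 5.148 = 4.067.
z_β = 4.067 − 2.241 = 1.826.
Power = Φ(1.826) = 0.966.

power ≈ 0.97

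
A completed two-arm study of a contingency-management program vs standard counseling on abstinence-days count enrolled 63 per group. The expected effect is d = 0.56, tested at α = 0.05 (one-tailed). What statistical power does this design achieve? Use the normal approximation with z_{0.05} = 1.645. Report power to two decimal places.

For two equal groups, power = Φ(d·√(n/2) − z_{α}).
d·√(n/2) = 0.56 × √(63/2) = 0.56 × 5.612 = 3.143.
z_β = 3.143 − 1.645 = 1.498.
Power = Φ(1.498) = 0.933.

power ≈ 0.93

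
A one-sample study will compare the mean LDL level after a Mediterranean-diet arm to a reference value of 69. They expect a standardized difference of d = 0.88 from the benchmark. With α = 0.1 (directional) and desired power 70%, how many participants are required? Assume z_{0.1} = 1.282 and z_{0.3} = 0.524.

For a one-sample test: n = ((z_{α} + z_β) / d)².
z_{α} + z_β = 1.282 + 0.524 = 1.806.
n = (1.806 / 0.88)² = 2.052² = 4.21.
Round up.

n = 5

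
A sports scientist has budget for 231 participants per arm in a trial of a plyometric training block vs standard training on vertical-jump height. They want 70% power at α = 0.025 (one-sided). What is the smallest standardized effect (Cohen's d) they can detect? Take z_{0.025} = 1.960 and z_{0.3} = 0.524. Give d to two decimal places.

For two independent groups of n = 231 each: d_min = (z_{α} + z_β)·√(2/n).
z-sum = 1.960 + 0.524 = 2.484.
d_min = 2.484 × √(2/231) = 2.484 × 0.0930 = 0.231.

d_min ≈ 0.23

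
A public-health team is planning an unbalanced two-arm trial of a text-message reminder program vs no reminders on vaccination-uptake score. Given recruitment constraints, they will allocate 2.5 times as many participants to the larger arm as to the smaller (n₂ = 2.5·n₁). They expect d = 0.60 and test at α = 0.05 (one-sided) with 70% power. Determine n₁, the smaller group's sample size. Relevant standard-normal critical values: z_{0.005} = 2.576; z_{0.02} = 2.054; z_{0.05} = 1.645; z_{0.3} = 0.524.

n₁ = 19

With allocation ratio k = n₂/n₁ = 2.5, Var(x̄₁−x̄₂) = σ²(1/n₁ + 1/(k·n₁)) = σ²·(k+1)/(k·n₁).
So n₁ = (1 + 1/k)·((z_{α} + z_β)/d)² = 1.400 × (2.169/0.60)².
n₁ = 1.400 × 13.07 = 18.3.
Round up: n₁ = 19, giving n₂ = ⌈2.5 × 19⌉ = ⌈47.5⌉ = 48.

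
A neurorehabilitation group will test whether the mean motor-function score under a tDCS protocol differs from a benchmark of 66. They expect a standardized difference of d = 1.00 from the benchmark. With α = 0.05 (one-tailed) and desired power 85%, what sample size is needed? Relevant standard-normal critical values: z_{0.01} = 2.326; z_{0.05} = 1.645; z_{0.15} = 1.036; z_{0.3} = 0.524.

n = 8

For a one-sample test: n = ((z_{α} + z_β) / d)².
z_{α} + z_β = 1.645 + 1.036 = 2.681.
n = (2.681 / 1.00)² = 2.681² = 7.19.
Round up.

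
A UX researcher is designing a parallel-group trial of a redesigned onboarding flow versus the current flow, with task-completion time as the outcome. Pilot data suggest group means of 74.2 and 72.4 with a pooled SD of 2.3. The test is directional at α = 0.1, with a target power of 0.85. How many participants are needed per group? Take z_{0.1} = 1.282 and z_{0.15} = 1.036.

Cohen's d = |M₁ − M₂| / SD_pooled = |74.2 − 72.4| / 2.3 = 1.8 / 2.3 = 0.783.
For two independent groups with equal n: n = 2·((z_{α} + z_β) / d)².
z_{α} + z_β = 1.282 + 1.036 = 2.318.
n = 2 × (2.318 / 0.783)² = 2 × 2.960² = 2 × 8.76 = 17.5.
Round up to the next whole participant.

n = 18 per group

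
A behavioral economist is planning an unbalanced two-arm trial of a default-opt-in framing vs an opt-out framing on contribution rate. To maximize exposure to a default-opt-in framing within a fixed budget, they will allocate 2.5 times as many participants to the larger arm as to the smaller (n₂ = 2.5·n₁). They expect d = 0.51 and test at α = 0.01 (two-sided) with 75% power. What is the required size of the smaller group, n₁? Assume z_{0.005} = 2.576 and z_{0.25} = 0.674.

With allocation ratio k = n₂/n₁ = 2.5, Var(x̄₁−x̄₂) = σ²(1/n₁ + 1/(k·n₁)) = σ²·(k+1)/(k·n₁).
So n₁ = (1 + 1/k)·((z_{α/2} + z_β)/d)² = 1.400 × (3.250/0.51)².
n₁ = 1.400 × 40.61 = 56.9.
Round up: n₁ = 57, giving n₂ = ⌈2.5 × 57⌉ = ⌈142.5⌉ = 143.

n₁ = 57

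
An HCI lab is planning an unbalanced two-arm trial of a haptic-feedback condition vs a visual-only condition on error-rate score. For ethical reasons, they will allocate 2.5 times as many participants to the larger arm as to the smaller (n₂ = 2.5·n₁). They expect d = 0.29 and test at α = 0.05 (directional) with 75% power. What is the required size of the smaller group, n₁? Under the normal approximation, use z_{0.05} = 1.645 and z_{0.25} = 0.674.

n₁ = 90

With allocation ratio k = n₂/n₁ = 2.5, Var(x̄₁−x̄₂) = σ²(1/n₁ + 1/(k·n₁)) = σ²·(k+1)/(k·n₁).
So n₁ = (1 + 1/k)·((z_{α} + z_β)/d)² = 1.400 × (2.319/0.29)².
n₁ = 1.400 × 63.94 = 89.5.
Round up: n₁ = 90, giving n₂ = 2.5 × 90 = 225.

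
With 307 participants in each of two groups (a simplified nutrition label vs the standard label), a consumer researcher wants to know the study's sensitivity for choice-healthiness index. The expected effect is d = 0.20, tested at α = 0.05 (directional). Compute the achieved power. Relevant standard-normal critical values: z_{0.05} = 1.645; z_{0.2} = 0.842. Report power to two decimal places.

power ≈ 0.80

For two equal groups, power = Φ(d·√(n/2) − z_{α}).
d·√(n/2) = 0.20 × √(307/2) = 0.20 × 12.390 = 2.478.
z_β = 2.478 − 1.645 = 0.833.
Power = Φ(0.833) = 0.798.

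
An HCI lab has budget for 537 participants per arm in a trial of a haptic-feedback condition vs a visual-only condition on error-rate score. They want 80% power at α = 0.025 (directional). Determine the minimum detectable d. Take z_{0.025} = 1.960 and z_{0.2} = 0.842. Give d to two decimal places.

For two independent groups of n = 537 each: d_min = (z_{α} + z_β)·√(2/n).
z-sum = 1.960 + 0.842 = 2.802.
d_min = 2.802 × √(2/537) = 2.802 × 0.0610 = 0.171.

d_min ≈ 0.17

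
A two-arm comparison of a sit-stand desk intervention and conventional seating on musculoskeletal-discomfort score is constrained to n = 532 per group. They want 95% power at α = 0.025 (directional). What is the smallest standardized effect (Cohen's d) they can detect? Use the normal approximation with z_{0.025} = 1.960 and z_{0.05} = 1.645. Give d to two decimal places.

d_min ≈ 0.22

For two independent groups of n = 532 each: d_min = (z_{α} + z_β)·√(2/n).
z-sum = 1.960 + 1.645 = 3.605.
d_min = 3.605 × √(2/532) = 3.605 × 0.0613 = 0.221.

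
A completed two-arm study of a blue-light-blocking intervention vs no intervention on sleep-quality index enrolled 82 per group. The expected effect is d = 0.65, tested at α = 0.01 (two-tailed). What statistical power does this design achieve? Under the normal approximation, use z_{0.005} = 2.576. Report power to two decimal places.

power ≈ 0.94

For two equal groups, power = Φ(d·√(n/2) − z_{α/2}).
d·√(n/2) = 0.65 × √(82/2) = 0.65 × 6.403 = 4.162.
z_β = 4.162 − 2.576 = 1.586.
Power = Φ(1.586) = 0.944.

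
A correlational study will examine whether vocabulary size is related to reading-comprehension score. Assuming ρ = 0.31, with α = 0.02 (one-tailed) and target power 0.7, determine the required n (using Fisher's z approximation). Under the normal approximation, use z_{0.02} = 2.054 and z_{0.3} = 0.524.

n = 68

Fisher's z: C = ½·ln((1+r)/(1−r)) = ½·ln(1.8986) = 0.3205.
n = ((z_{α} + z_β)/C)² + 3.
(2.054 + 0.524) / 0.3205 = 2.578 / 0.3205 = 8.044.
n = 8.044² + 3 = 64.70 + 3 = 67.7.
Round up.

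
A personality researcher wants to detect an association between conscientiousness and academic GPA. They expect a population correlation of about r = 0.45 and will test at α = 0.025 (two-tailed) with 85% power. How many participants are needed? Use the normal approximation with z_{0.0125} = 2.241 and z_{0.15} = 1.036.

Fisher's z: C = ½·ln((1+r)/(1−r)) = ½·ln(2.6364) = 0.4847.
n = ((z_{α/2} + z_β)/C)² + 3.
(2.241 + 1.036) / 0.4847 = 3.277 / 0.4847 = 6.761.
n = 6.761² + 3 = 45.71 + 3 = 48.7.
Round up.

n = 49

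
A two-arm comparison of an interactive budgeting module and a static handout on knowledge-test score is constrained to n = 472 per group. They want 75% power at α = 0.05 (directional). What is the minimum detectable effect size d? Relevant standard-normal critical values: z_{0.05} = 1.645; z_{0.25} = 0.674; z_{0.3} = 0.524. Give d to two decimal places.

d_min ≈ 0.15

For two independent groups of n = 472 each: d_min = (z_{α} + z_β)·√(2/n).
z-sum = 1.645 + 0.674 = 2.319.
d_min = 2.319 × √(2/472) = 2.319 × 0.0651 = 0.151.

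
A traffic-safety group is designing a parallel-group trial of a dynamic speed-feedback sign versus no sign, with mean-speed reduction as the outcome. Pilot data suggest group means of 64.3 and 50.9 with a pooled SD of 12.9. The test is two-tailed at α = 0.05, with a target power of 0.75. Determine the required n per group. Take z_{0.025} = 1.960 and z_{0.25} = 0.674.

n = 13 per group

Cohen's d = |M₁ − M₂| / SD_pooled = |64.3 − 50.9| / 12.9 = 13.4 / 12.9 = 1.039.
For two independent groups with equal n: n = 2·((z_{α/2} + z_β) / d)².
z_{α/2} + z_β = 1.960 + 0.674 = 2.634.
n = 2 × (2.634 / 1.039)² = 2 × 2.535² = 2 × 6.43 = 12.9.
Round up to the next whole participant.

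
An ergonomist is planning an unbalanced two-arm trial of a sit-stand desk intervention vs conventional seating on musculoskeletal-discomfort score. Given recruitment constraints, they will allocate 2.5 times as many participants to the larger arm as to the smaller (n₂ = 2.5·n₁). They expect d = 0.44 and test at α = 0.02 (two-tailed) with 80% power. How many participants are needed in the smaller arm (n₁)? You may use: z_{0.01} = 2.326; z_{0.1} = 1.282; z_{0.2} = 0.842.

n₁ = 73

With allocation ratio k = n₂/n₁ = 2.5, Var(x̄₁−x̄₂) = σ²(1/n₁ + 1/(k·n₁)) = σ²·(k+1)/(k·n₁).
So n₁ = (1 + 1/k)·((z_{α/2} + z_β)/d)² = 1.400 × (3.168/0.44)².
n₁ = 1.400 × 51.84 = 72.6.
Round up: n₁ = 73, giving n₂ = ⌈2.5 × 73⌉ = ⌈182.5⌉ = 183.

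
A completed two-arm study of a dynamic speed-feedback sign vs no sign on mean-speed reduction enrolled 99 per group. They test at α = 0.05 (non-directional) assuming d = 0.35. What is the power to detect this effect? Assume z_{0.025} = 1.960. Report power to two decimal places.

For two equal groups, power = Φ(d·√(n/2) − z_{α/2}).
d·√(n/2) = 0.35 × √(99/2) = 0.35 × 7.036 = 2.462.
z_β = 2.462 − 1.960 = 0.502.
Power = Φ(0.502) = 0.692.

power ≈ 0.69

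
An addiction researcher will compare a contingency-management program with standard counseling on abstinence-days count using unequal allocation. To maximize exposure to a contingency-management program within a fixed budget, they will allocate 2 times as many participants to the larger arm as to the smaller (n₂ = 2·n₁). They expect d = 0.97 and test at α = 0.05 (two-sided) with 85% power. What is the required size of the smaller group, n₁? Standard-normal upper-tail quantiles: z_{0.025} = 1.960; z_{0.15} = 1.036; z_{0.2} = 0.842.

n₁ = 15

With allocation ratio k = n₂/n₁ = 2, Var(x̄₁−x̄₂) = σ²(1/n₁ + 1/(k·n₁)) = σ²·(k+1)/(k·n₁).
So n₁ = (1 + 1/k)·((z_{α/2} + z_β)/d)² = 1.500 × (2.996/0.97)².
n₁ = 1.500 × 9.54 = 14.3.
Round up: n₁ = 15, giving n₂ = 2 × 15 = 30.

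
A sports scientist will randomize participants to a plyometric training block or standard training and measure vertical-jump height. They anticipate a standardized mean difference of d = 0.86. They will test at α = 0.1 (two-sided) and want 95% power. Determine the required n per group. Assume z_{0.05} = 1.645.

For two independent groups with equal n: n = 2·((z_{α/2} + z_β) / d)².
z_{α/2} + z_β = 1.645 + 1.645 = 3.290.
n = 2 × (3.290 / 0.86)² = 2 × 3.826² = 2 × 14.64 = 29.3.
Round up to the next whole participant.

n = 30 per group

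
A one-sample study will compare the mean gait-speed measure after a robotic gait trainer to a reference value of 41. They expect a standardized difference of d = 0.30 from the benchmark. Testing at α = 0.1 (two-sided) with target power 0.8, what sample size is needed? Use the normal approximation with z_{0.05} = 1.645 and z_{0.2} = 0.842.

n = 69

For a one-sample test: n = ((z_{α/2} + z_β) / d)².
z_{α/2} + z_β = 1.645 + 0.842 = 2.487.
n = (2.487 / 0.30)² = 8.290² = 68.72.
Round up.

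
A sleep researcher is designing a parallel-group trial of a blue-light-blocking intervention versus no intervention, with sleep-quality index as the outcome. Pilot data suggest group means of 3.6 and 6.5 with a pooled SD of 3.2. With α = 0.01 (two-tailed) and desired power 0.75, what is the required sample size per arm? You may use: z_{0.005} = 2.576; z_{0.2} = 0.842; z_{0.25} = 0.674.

n = 26 per group

Cohen's d = |M₁ − M₂| / SD_pooled = |3.6 − 6.5| / 3.2 = 2.9 / 3.2 = 0.906.
For two independent groups with equal n: n = 2·((z_{α/2} + z_β) / d)².
z_{α/2} + z_β = 2.576 + 0.674 = 3.250.
n = 2 × (3.250 / 0.906)² = 2 × 3.587² = 2 × 12.87 = 25.7.
Round up to the next whole participant.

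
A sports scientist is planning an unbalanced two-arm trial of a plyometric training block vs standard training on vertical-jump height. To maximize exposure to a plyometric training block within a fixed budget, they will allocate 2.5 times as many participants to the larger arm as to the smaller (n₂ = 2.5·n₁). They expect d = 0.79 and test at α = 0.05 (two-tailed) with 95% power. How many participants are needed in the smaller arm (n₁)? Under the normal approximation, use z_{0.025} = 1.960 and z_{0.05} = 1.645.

With allocation ratio k = n₂/n₁ = 2.5, Var(x̄₁−x̄₂) = σ²(1/n₁ + 1/(k·n₁)) = σ²·(k+1)/(k·n₁).
So n₁ = (1 + 1/k)·((z_{α/2} + z_β)/d)² = 1.400 × (3.605/0.79)².
n₁ = 1.400 × 20.82 = 29.2.
Round up: n₁ = 30, giving n₂ = 2.5 × 30 = 75.

n₁ = 30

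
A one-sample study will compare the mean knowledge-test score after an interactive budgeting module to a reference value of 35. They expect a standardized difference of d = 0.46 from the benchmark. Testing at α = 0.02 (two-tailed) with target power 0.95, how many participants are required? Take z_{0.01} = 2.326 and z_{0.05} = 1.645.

n = 75

For a one-sample test: n = ((z_{α/2} + z_β) / d)².
z_{α/2} + z_β = 2.326 + 1.645 = 3.971.
n = (3.971 / 0.46)² = 8.633² = 74.52.
Round up.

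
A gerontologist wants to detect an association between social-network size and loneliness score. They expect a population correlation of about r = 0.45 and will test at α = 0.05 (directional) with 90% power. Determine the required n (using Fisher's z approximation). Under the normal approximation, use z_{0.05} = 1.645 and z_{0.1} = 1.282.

n = 40

Fisher's z: C = ½·ln((1+r)/(1−r)) = ½·ln(2.6364) = 0.4847.
n = ((z_{α} + z_β)/C)² + 3.
(1.645 + 1.282) / 0.4847 = 2.927 / 0.4847 = 6.039.
n = 6.039² + 3 = 36.47 + 3 = 39.5.
Round up.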